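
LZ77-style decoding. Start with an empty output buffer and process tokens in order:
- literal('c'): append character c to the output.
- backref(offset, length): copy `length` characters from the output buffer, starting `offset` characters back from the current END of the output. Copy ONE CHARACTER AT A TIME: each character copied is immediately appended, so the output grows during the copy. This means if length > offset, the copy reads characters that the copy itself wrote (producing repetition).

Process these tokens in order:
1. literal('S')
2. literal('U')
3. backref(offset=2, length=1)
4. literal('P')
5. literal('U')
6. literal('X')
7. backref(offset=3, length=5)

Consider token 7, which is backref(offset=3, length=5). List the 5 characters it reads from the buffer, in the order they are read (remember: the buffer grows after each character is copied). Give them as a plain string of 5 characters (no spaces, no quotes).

Token 1: literal('S'). Output: "S"
Token 2: literal('U'). Output: "SU"
Token 3: backref(off=2, len=1). Copied 'S' from pos 0. Output: "SUS"
Token 4: literal('P'). Output: "SUSP"
Token 5: literal('U'). Output: "SUSPU"
Token 6: literal('X'). Output: "SUSPUX"
Token 7: backref(off=3, len=5). Buffer before: "SUSPUX" (len 6)
  byte 1: read out[3]='P', append. Buffer now: "SUSPUXP"
  byte 2: read out[4]='U', append. Buffer now: "SUSPUXPU"
  byte 3: read out[5]='X', append. Buffer now: "SUSPUXPUX"
  byte 4: read out[6]='P', append. Buffer now: "SUSPUXPUXP"
  byte 5: read out[7]='U', append. Buffer now: "SUSPUXPUXPU"

Answer: PUXPU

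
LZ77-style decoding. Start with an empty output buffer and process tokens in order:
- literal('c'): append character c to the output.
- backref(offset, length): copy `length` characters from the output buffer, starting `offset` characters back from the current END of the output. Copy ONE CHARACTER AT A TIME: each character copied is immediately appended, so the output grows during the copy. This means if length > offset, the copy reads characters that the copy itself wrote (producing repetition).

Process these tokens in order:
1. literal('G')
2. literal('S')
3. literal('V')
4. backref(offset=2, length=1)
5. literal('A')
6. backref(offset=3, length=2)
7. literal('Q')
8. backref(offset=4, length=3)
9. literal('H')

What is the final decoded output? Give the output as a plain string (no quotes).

Token 1: literal('G'). Output: "G"
Token 2: literal('S'). Output: "GS"
Token 3: literal('V'). Output: "GSV"
Token 4: backref(off=2, len=1). Copied 'S' from pos 1. Output: "GSVS"
Token 5: literal('A'). Output: "GSVSA"
Token 6: backref(off=3, len=2). Copied 'VS' from pos 2. Output: "GSVSAVS"
Token 7: literal('Q'). Output: "GSVSAVSQ"
Token 8: backref(off=4, len=3). Copied 'AVS' from pos 4. Output: "GSVSAVSQAVS"
Token 9: literal('H'). Output: "GSVSAVSQAVSH"

Answer: GSVSAVSQAVSH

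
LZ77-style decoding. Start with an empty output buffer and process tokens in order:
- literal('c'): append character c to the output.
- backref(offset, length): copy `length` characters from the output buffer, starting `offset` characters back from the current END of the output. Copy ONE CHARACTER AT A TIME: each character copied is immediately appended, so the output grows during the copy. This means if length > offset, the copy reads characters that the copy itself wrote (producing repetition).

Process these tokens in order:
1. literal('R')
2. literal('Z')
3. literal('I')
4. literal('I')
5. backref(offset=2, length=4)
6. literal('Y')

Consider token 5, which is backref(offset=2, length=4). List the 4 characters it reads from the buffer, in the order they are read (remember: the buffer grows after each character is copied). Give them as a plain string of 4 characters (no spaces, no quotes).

Token 1: literal('R'). Output: "R"
Token 2: literal('Z'). Output: "RZ"
Token 3: literal('I'). Output: "RZI"
Token 4: literal('I'). Output: "RZII"
Token 5: backref(off=2, len=4). Buffer before: "RZII" (len 4)
  byte 1: read out[2]='I', append. Buffer now: "RZIII"
  byte 2: read out[3]='I', append. Buffer now: "RZIIII"
  byte 3: read out[4]='I', append. Buffer now: "RZIIIII"
  byte 4: read out[5]='I', append. Buffer now: "RZIIIIII"

Answer: IIII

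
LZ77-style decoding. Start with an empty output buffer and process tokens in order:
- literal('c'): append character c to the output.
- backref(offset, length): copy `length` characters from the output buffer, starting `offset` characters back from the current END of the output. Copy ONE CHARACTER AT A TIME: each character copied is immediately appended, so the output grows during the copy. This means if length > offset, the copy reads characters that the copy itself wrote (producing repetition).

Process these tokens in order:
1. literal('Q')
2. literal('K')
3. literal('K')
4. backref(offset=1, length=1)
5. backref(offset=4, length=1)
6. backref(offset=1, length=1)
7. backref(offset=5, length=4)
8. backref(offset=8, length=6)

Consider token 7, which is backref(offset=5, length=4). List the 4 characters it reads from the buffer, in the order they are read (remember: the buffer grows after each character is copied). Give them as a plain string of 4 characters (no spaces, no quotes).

Answer: KKKQ

Derivation:
Token 1: literal('Q'). Output: "Q"
Token 2: literal('K'). Output: "QK"
Token 3: literal('K'). Output: "QKK"
Token 4: backref(off=1, len=1). Copied 'K' from pos 2. Output: "QKKK"
Token 5: backref(off=4, len=1). Copied 'Q' from pos 0. Output: "QKKKQ"
Token 6: backref(off=1, len=1). Copied 'Q' from pos 4. Output: "QKKKQQ"
Token 7: backref(off=5, len=4). Buffer before: "QKKKQQ" (len 6)
  byte 1: read out[1]='K', append. Buffer now: "QKKKQQK"
  byte 2: read out[2]='K', append. Buffer now: "QKKKQQKK"
  byte 3: read out[3]='K', append. Buffer now: "QKKKQQKKK"
  byte 4: read out[4]='Q', append. Buffer now: "QKKKQQKKKQ"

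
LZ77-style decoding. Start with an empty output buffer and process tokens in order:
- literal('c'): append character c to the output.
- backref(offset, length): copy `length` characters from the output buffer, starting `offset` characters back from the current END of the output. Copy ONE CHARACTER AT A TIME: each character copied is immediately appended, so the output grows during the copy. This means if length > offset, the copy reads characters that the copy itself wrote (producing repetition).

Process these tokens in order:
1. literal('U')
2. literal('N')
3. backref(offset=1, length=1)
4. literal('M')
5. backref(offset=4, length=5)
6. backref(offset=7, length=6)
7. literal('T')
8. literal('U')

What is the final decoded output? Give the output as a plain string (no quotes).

Token 1: literal('U'). Output: "U"
Token 2: literal('N'). Output: "UN"
Token 3: backref(off=1, len=1). Copied 'N' from pos 1. Output: "UNN"
Token 4: literal('M'). Output: "UNNM"
Token 5: backref(off=4, len=5) (overlapping!). Copied 'UNNMU' from pos 0. Output: "UNNMUNNMU"
Token 6: backref(off=7, len=6). Copied 'NMUNNM' from pos 2. Output: "UNNMUNNMUNMUNNM"
Token 7: literal('T'). Output: "UNNMUNNMUNMUNNMT"
Token 8: literal('U'). Output: "UNNMUNNMUNMUNNMTU"

Answer: UNNMUNNMUNMUNNMTU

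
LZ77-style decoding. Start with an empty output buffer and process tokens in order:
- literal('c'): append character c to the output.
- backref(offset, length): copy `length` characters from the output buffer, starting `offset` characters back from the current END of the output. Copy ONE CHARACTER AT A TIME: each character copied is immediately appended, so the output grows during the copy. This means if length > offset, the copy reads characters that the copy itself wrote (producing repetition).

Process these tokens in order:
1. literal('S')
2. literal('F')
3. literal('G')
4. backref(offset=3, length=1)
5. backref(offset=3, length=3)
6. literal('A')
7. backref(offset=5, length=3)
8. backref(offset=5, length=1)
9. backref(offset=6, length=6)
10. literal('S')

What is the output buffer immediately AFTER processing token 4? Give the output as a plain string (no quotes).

Token 1: literal('S'). Output: "S"
Token 2: literal('F'). Output: "SF"
Token 3: literal('G'). Output: "SFG"
Token 4: backref(off=3, len=1). Copied 'S' from pos 0. Output: "SFGS"

Answer: SFGS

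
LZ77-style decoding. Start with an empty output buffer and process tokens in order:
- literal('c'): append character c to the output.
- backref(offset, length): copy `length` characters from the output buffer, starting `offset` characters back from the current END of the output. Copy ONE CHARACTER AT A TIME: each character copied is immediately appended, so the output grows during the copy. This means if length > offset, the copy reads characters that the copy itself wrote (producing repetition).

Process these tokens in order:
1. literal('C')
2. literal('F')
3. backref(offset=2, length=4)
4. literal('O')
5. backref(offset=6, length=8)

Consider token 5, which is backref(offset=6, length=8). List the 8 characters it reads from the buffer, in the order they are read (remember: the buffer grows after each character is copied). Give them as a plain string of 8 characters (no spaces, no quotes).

Answer: FCFCFOFC

Derivation:
Token 1: literal('C'). Output: "C"
Token 2: literal('F'). Output: "CF"
Token 3: backref(off=2, len=4) (overlapping!). Copied 'CFCF' from pos 0. Output: "CFCFCF"
Token 4: literal('O'). Output: "CFCFCFO"
Token 5: backref(off=6, len=8). Buffer before: "CFCFCFO" (len 7)
  byte 1: read out[1]='F', append. Buffer now: "CFCFCFOF"
  byte 2: read out[2]='C', append. Buffer now: "CFCFCFOFC"
  byte 3: read out[3]='F', append. Buffer now: "CFCFCFOFCF"
  byte 4: read out[4]='C', append. Buffer now: "CFCFCFOFCFC"
  byte 5: read out[5]='F', append. Buffer now: "CFCFCFOFCFCF"
  byte 6: read out[6]='O', append. Buffer now: "CFCFCFOFCFCFO"
  byte 7: read out[7]='F', append. Buffer now: "CFCFCFOFCFCFOF"
  byte 8: read out[8]='C', append. Buffer now: "CFCFCFOFCFCFOFC"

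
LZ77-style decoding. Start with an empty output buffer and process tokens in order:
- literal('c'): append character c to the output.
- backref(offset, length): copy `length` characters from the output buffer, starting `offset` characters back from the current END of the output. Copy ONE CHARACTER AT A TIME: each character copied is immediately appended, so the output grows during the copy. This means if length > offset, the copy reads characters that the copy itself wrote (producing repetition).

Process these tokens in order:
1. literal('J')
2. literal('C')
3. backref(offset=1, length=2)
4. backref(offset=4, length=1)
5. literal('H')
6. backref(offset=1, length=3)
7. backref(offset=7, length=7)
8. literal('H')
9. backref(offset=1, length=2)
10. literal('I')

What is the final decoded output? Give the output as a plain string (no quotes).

Token 1: literal('J'). Output: "J"
Token 2: literal('C'). Output: "JC"
Token 3: backref(off=1, len=2) (overlapping!). Copied 'CC' from pos 1. Output: "JCCC"
Token 4: backref(off=4, len=1). Copied 'J' from pos 0. Output: "JCCCJ"
Token 5: literal('H'). Output: "JCCCJH"
Token 6: backref(off=1, len=3) (overlapping!). Copied 'HHH' from pos 5. Output: "JCCCJHHHH"
Token 7: backref(off=7, len=7). Copied 'CCJHHHH' from pos 2. Output: "JCCCJHHHHCCJHHHH"
Token 8: literal('H'). Output: "JCCCJHHHHCCJHHHHH"
Token 9: backref(off=1, len=2) (overlapping!). Copied 'HH' from pos 16. Output: "JCCCJHHHHCCJHHHHHHH"
Token 10: literal('I'). Output: "JCCCJHHHHCCJHHHHHHHI"

Answer: JCCCJHHHHCCJHHHHHHHI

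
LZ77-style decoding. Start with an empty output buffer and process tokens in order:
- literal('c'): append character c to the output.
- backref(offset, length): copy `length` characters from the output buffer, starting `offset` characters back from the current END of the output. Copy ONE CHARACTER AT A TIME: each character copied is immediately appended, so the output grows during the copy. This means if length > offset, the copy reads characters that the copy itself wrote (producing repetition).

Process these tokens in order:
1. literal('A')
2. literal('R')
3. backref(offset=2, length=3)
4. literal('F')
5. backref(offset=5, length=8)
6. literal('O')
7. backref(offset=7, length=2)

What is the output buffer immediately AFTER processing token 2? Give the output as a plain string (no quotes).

Answer: AR

Derivation:
Token 1: literal('A'). Output: "A"
Token 2: literal('R'). Output: "AR"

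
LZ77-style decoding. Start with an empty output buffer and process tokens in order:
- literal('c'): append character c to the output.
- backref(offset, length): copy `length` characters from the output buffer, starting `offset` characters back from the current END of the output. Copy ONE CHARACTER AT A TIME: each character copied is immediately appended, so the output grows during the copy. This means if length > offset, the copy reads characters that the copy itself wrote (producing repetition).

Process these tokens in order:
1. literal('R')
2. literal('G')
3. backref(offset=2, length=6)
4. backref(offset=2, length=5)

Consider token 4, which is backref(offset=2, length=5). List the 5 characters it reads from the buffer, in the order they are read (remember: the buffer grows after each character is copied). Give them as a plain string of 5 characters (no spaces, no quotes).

Answer: RGRGR

Derivation:
Token 1: literal('R'). Output: "R"
Token 2: literal('G'). Output: "RG"
Token 3: backref(off=2, len=6) (overlapping!). Copied 'RGRGRG' from pos 0. Output: "RGRGRGRG"
Token 4: backref(off=2, len=5). Buffer before: "RGRGRGRG" (len 8)
  byte 1: read out[6]='R', append. Buffer now: "RGRGRGRGR"
  byte 2: read out[7]='G', append. Buffer now: "RGRGRGRGRG"
  byte 3: read out[8]='R', append. Buffer now: "RGRGRGRGRGR"
  byte 4: read out[9]='G', append. Buffer now: "RGRGRGRGRGRG"
  byte 5: read out[10]='R', append. Buffer now: "RGRGRGRGRGRGR"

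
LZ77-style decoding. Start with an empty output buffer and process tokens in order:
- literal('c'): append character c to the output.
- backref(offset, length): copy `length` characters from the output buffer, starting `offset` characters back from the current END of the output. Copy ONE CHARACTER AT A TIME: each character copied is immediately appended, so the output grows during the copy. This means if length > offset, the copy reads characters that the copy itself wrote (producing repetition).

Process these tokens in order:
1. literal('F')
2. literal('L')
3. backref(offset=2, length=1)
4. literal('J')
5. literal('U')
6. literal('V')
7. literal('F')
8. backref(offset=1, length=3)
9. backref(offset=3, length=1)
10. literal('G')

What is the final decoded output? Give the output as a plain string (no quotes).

Token 1: literal('F'). Output: "F"
Token 2: literal('L'). Output: "FL"
Token 3: backref(off=2, len=1). Copied 'F' from pos 0. Output: "FLF"
Token 4: literal('J'). Output: "FLFJ"
Token 5: literal('U'). Output: "FLFJU"
Token 6: literal('V'). Output: "FLFJUV"
Token 7: literal('F'). Output: "FLFJUVF"
Token 8: backref(off=1, len=3) (overlapping!). Copied 'FFF' from pos 6. Output: "FLFJUVFFFF"
Token 9: backref(off=3, len=1). Copied 'F' from pos 7. Output: "FLFJUVFFFFF"
Token 10: literal('G'). Output: "FLFJUVFFFFFG"

Answer: FLFJUVFFFFFG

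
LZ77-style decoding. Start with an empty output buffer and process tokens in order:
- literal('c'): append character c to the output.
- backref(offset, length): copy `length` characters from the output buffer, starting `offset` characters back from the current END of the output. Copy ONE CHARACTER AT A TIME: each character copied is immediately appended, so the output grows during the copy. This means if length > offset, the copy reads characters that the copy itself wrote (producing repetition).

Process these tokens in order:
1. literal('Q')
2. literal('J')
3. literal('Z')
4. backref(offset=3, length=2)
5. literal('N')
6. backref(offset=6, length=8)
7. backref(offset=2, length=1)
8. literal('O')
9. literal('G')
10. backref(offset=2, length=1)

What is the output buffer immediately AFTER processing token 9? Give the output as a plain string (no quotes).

Answer: QJZQJNQJZQJNQJQOG

Derivation:
Token 1: literal('Q'). Output: "Q"
Token 2: literal('J'). Output: "QJ"
Token 3: literal('Z'). Output: "QJZ"
Token 4: backref(off=3, len=2). Copied 'QJ' from pos 0. Output: "QJZQJ"
Token 5: literal('N'). Output: "QJZQJN"
Token 6: backref(off=6, len=8) (overlapping!). Copied 'QJZQJNQJ' from pos 0. Output: "QJZQJNQJZQJNQJ"
Token 7: backref(off=2, len=1). Copied 'Q' from pos 12. Output: "QJZQJNQJZQJNQJQ"
Token 8: literal('O'). Output: "QJZQJNQJZQJNQJQO"
Token 9: literal('G'). Output: "QJZQJNQJZQJNQJQOG"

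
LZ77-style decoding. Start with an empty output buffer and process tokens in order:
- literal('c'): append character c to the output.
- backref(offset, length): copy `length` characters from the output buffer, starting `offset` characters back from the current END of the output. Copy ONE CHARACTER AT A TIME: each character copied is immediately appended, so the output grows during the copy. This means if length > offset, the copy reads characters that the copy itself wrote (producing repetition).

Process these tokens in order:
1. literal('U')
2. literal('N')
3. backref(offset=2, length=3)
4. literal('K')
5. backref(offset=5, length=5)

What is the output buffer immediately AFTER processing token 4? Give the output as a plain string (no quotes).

Token 1: literal('U'). Output: "U"
Token 2: literal('N'). Output: "UN"
Token 3: backref(off=2, len=3) (overlapping!). Copied 'UNU' from pos 0. Output: "UNUNU"
Token 4: literal('K'). Output: "UNUNUK"

Answer: UNUNUK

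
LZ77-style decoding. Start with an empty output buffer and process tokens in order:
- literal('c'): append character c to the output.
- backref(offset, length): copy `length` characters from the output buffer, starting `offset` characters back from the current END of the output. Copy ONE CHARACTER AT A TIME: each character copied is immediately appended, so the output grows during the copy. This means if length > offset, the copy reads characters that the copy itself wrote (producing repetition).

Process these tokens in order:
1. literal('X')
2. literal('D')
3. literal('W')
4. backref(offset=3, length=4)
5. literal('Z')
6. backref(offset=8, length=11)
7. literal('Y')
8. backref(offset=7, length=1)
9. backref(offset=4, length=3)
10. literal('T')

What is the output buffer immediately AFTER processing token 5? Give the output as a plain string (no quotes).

Token 1: literal('X'). Output: "X"
Token 2: literal('D'). Output: "XD"
Token 3: literal('W'). Output: "XDW"
Token 4: backref(off=3, len=4) (overlapping!). Copied 'XDWX' from pos 0. Output: "XDWXDWX"
Token 5: literal('Z'). Output: "XDWXDWXZ"

Answer: XDWXDWXZ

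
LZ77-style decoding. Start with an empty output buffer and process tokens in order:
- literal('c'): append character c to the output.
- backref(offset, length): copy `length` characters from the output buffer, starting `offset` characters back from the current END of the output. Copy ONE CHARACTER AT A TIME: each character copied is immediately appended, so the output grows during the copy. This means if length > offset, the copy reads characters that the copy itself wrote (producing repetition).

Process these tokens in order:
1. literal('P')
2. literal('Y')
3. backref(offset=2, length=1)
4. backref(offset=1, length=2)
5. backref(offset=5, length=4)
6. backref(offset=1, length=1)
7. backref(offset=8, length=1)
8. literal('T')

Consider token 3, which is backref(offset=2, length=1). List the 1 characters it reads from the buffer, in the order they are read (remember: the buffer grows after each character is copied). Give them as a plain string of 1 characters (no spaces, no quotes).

Answer: P

Derivation:
Token 1: literal('P'). Output: "P"
Token 2: literal('Y'). Output: "PY"
Token 3: backref(off=2, len=1). Buffer before: "PY" (len 2)
  byte 1: read out[0]='P', append. Buffer now: "PYP"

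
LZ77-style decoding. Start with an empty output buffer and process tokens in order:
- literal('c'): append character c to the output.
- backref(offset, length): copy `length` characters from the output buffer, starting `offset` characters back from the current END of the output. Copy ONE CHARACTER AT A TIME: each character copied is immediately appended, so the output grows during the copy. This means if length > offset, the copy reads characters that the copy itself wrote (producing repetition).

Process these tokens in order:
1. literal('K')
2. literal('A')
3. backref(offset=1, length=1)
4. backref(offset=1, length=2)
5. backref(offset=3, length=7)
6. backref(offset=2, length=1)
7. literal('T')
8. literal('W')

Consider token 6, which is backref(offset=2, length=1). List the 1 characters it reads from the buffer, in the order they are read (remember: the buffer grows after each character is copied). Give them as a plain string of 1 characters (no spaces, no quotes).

Answer: A

Derivation:
Token 1: literal('K'). Output: "K"
Token 2: literal('A'). Output: "KA"
Token 3: backref(off=1, len=1). Copied 'A' from pos 1. Output: "KAA"
Token 4: backref(off=1, len=2) (overlapping!). Copied 'AA' from pos 2. Output: "KAAAA"
Token 5: backref(off=3, len=7) (overlapping!). Copied 'AAAAAAA' from pos 2. Output: "KAAAAAAAAAAA"
Token 6: backref(off=2, len=1). Buffer before: "KAAAAAAAAAAA" (len 12)
  byte 1: read out[10]='A', append. Buffer now: "KAAAAAAAAAAAA"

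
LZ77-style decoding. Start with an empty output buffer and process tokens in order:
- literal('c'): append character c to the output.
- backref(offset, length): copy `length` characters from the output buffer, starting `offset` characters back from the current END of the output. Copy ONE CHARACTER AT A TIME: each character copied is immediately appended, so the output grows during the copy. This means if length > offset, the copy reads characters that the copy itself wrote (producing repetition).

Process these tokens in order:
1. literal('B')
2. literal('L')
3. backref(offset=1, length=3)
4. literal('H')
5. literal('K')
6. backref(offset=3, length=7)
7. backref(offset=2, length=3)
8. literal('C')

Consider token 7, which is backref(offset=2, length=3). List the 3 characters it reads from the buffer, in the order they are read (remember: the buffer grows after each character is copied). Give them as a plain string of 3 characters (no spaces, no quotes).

Token 1: literal('B'). Output: "B"
Token 2: literal('L'). Output: "BL"
Token 3: backref(off=1, len=3) (overlapping!). Copied 'LLL' from pos 1. Output: "BLLLL"
Token 4: literal('H'). Output: "BLLLLH"
Token 5: literal('K'). Output: "BLLLLHK"
Token 6: backref(off=3, len=7) (overlapping!). Copied 'LHKLHKL' from pos 4. Output: "BLLLLHKLHKLHKL"
Token 7: backref(off=2, len=3). Buffer before: "BLLLLHKLHKLHKL" (len 14)
  byte 1: read out[12]='K', append. Buffer now: "BLLLLHKLHKLHKLK"
  byte 2: read out[13]='L', append. Buffer now: "BLLLLHKLHKLHKLKL"
  byte 3: read out[14]='K', append. Buffer now: "BLLLLHKLHKLHKLKLK"

Answer: KLK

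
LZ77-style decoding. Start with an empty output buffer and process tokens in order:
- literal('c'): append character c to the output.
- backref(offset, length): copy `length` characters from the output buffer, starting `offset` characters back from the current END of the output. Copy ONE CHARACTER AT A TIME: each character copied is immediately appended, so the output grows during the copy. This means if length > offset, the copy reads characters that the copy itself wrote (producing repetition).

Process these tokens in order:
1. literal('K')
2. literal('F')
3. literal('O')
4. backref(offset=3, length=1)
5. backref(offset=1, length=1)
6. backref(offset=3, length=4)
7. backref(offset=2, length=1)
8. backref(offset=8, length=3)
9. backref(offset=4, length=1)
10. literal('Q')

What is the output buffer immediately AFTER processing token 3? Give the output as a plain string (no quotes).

Token 1: literal('K'). Output: "K"
Token 2: literal('F'). Output: "KF"
Token 3: literal('O'). Output: "KFO"

Answer: KFO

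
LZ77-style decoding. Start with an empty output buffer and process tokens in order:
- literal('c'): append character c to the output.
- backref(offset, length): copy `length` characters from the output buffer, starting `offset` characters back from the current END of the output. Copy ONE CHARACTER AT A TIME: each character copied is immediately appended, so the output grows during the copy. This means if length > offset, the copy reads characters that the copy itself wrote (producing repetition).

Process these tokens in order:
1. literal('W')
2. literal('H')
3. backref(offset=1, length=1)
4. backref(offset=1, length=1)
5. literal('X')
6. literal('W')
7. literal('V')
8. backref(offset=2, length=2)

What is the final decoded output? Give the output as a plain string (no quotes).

Answer: WHHHXWVWV

Derivation:
Token 1: literal('W'). Output: "W"
Token 2: literal('H'). Output: "WH"
Token 3: backref(off=1, len=1). Copied 'H' from pos 1. Output: "WHH"
Token 4: backref(off=1, len=1). Copied 'H' from pos 2. Output: "WHHH"
Token 5: literal('X'). Output: "WHHHX"
Token 6: literal('W'). Output: "WHHHXW"
Token 7: literal('V'). Output: "WHHHXWV"
Token 8: backref(off=2, len=2). Copied 'WV' from pos 5. Output: "WHHHXWVWV"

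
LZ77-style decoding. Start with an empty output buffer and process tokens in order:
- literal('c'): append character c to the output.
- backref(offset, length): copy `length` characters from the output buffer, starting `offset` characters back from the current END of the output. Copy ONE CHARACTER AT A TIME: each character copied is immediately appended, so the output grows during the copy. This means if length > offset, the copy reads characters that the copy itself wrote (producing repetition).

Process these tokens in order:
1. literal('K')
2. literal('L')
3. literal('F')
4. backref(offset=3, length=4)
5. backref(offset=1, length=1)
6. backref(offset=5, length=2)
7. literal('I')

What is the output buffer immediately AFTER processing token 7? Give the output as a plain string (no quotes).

Answer: KLFKLFKKKLI

Derivation:
Token 1: literal('K'). Output: "K"
Token 2: literal('L'). Output: "KL"
Token 3: literal('F'). Output: "KLF"
Token 4: backref(off=3, len=4) (overlapping!). Copied 'KLFK' from pos 0. Output: "KLFKLFK"
Token 5: backref(off=1, len=1). Copied 'K' from pos 6. Output: "KLFKLFKK"
Token 6: backref(off=5, len=2). Copied 'KL' from pos 3. Output: "KLFKLFKKKL"
Token 7: literal('I'). Output: "KLFKLFKKKLI"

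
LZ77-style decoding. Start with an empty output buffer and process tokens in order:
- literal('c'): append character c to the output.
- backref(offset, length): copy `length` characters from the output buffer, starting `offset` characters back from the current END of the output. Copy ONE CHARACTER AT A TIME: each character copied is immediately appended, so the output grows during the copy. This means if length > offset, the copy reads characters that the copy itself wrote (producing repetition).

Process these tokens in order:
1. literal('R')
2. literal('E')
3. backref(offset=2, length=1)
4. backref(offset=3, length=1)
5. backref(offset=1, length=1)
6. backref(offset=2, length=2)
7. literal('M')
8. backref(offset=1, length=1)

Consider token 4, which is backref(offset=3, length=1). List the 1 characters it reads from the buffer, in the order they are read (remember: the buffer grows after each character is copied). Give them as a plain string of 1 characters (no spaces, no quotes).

Token 1: literal('R'). Output: "R"
Token 2: literal('E'). Output: "RE"
Token 3: backref(off=2, len=1). Copied 'R' from pos 0. Output: "RER"
Token 4: backref(off=3, len=1). Buffer before: "RER" (len 3)
  byte 1: read out[0]='R', append. Buffer now: "RERR"

Answer: R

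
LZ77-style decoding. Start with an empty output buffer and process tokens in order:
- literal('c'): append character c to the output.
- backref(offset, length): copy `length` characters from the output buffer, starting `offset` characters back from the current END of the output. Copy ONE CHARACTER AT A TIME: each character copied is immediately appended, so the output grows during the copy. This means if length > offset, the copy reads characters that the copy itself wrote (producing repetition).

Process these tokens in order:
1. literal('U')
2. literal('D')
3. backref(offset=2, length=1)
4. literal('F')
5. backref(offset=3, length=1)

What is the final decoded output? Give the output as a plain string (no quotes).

Token 1: literal('U'). Output: "U"
Token 2: literal('D'). Output: "UD"
Token 3: backref(off=2, len=1). Copied 'U' from pos 0. Output: "UDU"
Token 4: literal('F'). Output: "UDUF"
Token 5: backref(off=3, len=1). Copied 'D' from pos 1. Output: "UDUFD"

Answer: UDUFD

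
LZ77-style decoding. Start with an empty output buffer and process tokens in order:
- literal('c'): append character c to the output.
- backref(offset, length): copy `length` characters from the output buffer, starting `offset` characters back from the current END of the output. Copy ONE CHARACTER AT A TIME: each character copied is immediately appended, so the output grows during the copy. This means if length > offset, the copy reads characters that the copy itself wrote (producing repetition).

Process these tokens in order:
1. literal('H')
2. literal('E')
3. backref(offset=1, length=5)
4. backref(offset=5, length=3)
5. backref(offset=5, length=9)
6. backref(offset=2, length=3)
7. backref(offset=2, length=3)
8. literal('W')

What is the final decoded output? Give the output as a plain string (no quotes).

Token 1: literal('H'). Output: "H"
Token 2: literal('E'). Output: "HE"
Token 3: backref(off=1, len=5) (overlapping!). Copied 'EEEEE' from pos 1. Output: "HEEEEEE"
Token 4: backref(off=5, len=3). Copied 'EEE' from pos 2. Output: "HEEEEEEEEE"
Token 5: backref(off=5, len=9) (overlapping!). Copied 'EEEEEEEEE' from pos 5. Output: "HEEEEEEEEEEEEEEEEEE"
Token 6: backref(off=2, len=3) (overlapping!). Copied 'EEE' from pos 17. Output: "HEEEEEEEEEEEEEEEEEEEEE"
Token 7: backref(off=2, len=3) (overlapping!). Copied 'EEE' from pos 20. Output: "HEEEEEEEEEEEEEEEEEEEEEEEE"
Token 8: literal('W'). Output: "HEEEEEEEEEEEEEEEEEEEEEEEEW"

Answer: HEEEEEEEEEEEEEEEEEEEEEEEEW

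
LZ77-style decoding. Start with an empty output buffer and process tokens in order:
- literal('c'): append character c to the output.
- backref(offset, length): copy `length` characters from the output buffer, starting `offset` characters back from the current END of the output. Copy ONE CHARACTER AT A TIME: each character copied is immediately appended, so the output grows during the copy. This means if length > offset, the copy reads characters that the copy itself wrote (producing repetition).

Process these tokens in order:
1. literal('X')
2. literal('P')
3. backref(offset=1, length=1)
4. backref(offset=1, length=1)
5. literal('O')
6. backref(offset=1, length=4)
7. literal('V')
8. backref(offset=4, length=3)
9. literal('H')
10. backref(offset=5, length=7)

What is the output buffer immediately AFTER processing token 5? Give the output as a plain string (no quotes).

Token 1: literal('X'). Output: "X"
Token 2: literal('P'). Output: "XP"
Token 3: backref(off=1, len=1). Copied 'P' from pos 1. Output: "XPP"
Token 4: backref(off=1, len=1). Copied 'P' from pos 2. Output: "XPPP"
Token 5: literal('O'). Output: "XPPPO"

Answer: XPPPO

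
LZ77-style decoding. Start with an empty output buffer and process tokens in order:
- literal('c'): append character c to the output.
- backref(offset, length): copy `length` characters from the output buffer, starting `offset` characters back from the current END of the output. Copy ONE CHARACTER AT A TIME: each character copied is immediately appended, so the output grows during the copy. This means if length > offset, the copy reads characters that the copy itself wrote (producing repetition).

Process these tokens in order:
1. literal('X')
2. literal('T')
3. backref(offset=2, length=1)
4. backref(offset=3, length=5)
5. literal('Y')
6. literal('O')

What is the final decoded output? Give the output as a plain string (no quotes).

Token 1: literal('X'). Output: "X"
Token 2: literal('T'). Output: "XT"
Token 3: backref(off=2, len=1). Copied 'X' from pos 0. Output: "XTX"
Token 4: backref(off=3, len=5) (overlapping!). Copied 'XTXXT' from pos 0. Output: "XTXXTXXT"
Token 5: literal('Y'). Output: "XTXXTXXTY"
Token 6: literal('O'). Output: "XTXXTXXTYO"

Answer: XTXXTXXTYO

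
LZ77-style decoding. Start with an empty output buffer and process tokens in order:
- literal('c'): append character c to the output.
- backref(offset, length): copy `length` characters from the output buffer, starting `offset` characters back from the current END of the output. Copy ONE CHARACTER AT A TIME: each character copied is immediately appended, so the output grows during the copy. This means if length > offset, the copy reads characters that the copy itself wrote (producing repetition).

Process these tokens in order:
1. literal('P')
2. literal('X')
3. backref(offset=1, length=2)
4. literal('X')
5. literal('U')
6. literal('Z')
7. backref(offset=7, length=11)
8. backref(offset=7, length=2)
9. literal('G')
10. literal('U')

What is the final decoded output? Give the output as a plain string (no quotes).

Answer: PXXXXUZPXXXXUZPXXXXUGU

Derivation:
Token 1: literal('P'). Output: "P"
Token 2: literal('X'). Output: "PX"
Token 3: backref(off=1, len=2) (overlapping!). Copied 'XX' from pos 1. Output: "PXXX"
Token 4: literal('X'). Output: "PXXXX"
Token 5: literal('U'). Output: "PXXXXU"
Token 6: literal('Z'). Output: "PXXXXUZ"
Token 7: backref(off=7, len=11) (overlapping!). Copied 'PXXXXUZPXXX' from pos 0. Output: "PXXXXUZPXXXXUZPXXX"
Token 8: backref(off=7, len=2). Copied 'XU' from pos 11. Output: "PXXXXUZPXXXXUZPXXXXU"
Token 9: literal('G'). Output: "PXXXXUZPXXXXUZPXXXXUG"
Token 10: literal('U'). Output: "PXXXXUZPXXXXUZPXXXXUGU"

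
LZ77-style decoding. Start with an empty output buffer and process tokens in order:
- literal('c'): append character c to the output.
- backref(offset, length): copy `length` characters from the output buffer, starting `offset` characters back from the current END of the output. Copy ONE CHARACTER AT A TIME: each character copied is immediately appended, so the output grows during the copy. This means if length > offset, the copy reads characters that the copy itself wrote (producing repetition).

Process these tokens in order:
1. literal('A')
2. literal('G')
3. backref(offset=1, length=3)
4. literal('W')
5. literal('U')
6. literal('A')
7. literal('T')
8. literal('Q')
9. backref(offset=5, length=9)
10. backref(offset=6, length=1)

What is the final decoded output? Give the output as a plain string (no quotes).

Answer: AGGGGWUATQWUATQWUATT

Derivation:
Token 1: literal('A'). Output: "A"
Token 2: literal('G'). Output: "AG"
Token 3: backref(off=1, len=3) (overlapping!). Copied 'GGG' from pos 1. Output: "AGGGG"
Token 4: literal('W'). Output: "AGGGGW"
Token 5: literal('U'). Output: "AGGGGWU"
Token 6: literal('A'). Output: "AGGGGWUA"
Token 7: literal('T'). Output: "AGGGGWUAT"
Token 8: literal('Q'). Output: "AGGGGWUATQ"
Token 9: backref(off=5, len=9) (overlapping!). Copied 'WUATQWUAT' from pos 5. Output: "AGGGGWUATQWUATQWUAT"
Token 10: backref(off=6, len=1). Copied 'T' from pos 13. Output: "AGGGGWUATQWUATQWUATT"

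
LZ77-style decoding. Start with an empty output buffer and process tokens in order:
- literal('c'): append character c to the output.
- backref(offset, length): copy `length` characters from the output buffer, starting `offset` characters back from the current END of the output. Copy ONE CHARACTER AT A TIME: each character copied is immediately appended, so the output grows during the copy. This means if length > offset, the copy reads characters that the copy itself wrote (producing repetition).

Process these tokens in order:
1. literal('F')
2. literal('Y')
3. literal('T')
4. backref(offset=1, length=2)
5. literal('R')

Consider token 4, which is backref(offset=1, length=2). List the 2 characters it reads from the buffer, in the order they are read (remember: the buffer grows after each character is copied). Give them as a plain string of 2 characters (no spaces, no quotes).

Answer: TT

Derivation:
Token 1: literal('F'). Output: "F"
Token 2: literal('Y'). Output: "FY"
Token 3: literal('T'). Output: "FYT"
Token 4: backref(off=1, len=2). Buffer before: "FYT" (len 3)
  byte 1: read out[2]='T', append. Buffer now: "FYTT"
  byte 2: read out[3]='T', append. Buffer now: "FYTTT"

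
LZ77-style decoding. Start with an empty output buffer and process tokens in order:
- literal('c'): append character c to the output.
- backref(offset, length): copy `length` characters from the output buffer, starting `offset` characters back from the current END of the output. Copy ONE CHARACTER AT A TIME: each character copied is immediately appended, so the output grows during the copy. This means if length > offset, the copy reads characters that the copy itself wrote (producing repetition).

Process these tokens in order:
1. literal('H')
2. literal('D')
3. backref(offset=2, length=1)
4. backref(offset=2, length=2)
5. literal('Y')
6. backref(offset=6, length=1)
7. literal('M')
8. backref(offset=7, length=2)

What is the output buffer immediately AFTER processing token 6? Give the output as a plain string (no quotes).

Token 1: literal('H'). Output: "H"
Token 2: literal('D'). Output: "HD"
Token 3: backref(off=2, len=1). Copied 'H' from pos 0. Output: "HDH"
Token 4: backref(off=2, len=2). Copied 'DH' from pos 1. Output: "HDHDH"
Token 5: literal('Y'). Output: "HDHDHY"
Token 6: backref(off=6, len=1). Copied 'H' from pos 0. Output: "HDHDHYH"

Answer: HDHDHYH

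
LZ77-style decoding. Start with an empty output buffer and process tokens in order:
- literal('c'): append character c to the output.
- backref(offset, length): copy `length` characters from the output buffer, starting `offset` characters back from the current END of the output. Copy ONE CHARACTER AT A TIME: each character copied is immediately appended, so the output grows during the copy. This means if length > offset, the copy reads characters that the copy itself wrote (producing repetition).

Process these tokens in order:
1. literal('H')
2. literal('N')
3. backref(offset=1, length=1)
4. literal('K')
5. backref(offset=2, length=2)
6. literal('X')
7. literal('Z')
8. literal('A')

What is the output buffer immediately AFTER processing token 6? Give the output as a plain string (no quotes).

Answer: HNNKNKX

Derivation:
Token 1: literal('H'). Output: "H"
Token 2: literal('N'). Output: "HN"
Token 3: backref(off=1, len=1). Copied 'N' from pos 1. Output: "HNN"
Token 4: literal('K'). Output: "HNNK"
Token 5: backref(off=2, len=2). Copied 'NK' from pos 2. Output: "HNNKNK"
Token 6: literal('X'). Output: "HNNKNKX"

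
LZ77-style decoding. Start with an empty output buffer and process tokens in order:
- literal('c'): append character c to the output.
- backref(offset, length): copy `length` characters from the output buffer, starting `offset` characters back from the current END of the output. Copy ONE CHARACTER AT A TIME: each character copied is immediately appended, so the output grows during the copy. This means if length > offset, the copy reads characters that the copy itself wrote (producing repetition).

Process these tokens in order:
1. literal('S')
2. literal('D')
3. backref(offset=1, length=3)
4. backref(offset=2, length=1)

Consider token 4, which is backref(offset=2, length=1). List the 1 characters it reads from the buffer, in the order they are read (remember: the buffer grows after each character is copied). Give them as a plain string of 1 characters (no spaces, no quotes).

Token 1: literal('S'). Output: "S"
Token 2: literal('D'). Output: "SD"
Token 3: backref(off=1, len=3) (overlapping!). Copied 'DDD' from pos 1. Output: "SDDDD"
Token 4: backref(off=2, len=1). Buffer before: "SDDDD" (len 5)
  byte 1: read out[3]='D', append. Buffer now: "SDDDDD"

Answer: D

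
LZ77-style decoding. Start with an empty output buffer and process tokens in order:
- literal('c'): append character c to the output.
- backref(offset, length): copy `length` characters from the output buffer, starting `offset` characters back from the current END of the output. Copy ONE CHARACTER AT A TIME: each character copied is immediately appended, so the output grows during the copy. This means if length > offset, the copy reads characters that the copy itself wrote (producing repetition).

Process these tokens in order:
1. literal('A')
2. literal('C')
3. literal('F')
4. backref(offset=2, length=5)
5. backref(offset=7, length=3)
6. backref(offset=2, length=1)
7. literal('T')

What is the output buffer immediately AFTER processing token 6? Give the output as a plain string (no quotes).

Answer: ACFCFCFCCFCF

Derivation:
Token 1: literal('A'). Output: "A"
Token 2: literal('C'). Output: "AC"
Token 3: literal('F'). Output: "ACF"
Token 4: backref(off=2, len=5) (overlapping!). Copied 'CFCFC' from pos 1. Output: "ACFCFCFC"
Token 5: backref(off=7, len=3). Copied 'CFC' from pos 1. Output: "ACFCFCFCCFC"
Token 6: backref(off=2, len=1). Copied 'F' from pos 9. Output: "ACFCFCFCCFCF"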